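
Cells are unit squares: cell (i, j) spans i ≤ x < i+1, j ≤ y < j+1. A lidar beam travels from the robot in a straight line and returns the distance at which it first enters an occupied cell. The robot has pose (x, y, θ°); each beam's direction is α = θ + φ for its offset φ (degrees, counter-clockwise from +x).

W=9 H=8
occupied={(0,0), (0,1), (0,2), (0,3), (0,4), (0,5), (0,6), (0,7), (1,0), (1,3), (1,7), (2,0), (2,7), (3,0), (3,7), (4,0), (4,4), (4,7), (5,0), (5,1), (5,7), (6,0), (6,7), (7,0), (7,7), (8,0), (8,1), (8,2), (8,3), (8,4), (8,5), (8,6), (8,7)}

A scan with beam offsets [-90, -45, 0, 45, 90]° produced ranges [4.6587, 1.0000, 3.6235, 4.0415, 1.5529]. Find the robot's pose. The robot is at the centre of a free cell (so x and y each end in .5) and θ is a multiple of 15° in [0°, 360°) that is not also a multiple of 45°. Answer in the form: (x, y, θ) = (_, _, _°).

The pose lattice has 39·16 = 624 candidates. Test each by forward raycasting.
  (7.5, 2.5, 345°): beam 1 = 1.5529 ≠ 4.6587 ✗
  (3.5, 3.5, 165°): beam 1 = 3.6235 ≠ 4.6587 ✗
  (6.5, 4.5, 30°): beam 1 = 3.0000 ≠ 4.6587 ✗
  …
  (3.5, 3.5, 75°): r_1=4.6587, r_2=1.0000, r_3=3.6235, r_4=4.0415, r_5=1.5529 — all match ✓
Only this pose fits every beam.

(x, y, θ) = (3.5, 3.5, 75°)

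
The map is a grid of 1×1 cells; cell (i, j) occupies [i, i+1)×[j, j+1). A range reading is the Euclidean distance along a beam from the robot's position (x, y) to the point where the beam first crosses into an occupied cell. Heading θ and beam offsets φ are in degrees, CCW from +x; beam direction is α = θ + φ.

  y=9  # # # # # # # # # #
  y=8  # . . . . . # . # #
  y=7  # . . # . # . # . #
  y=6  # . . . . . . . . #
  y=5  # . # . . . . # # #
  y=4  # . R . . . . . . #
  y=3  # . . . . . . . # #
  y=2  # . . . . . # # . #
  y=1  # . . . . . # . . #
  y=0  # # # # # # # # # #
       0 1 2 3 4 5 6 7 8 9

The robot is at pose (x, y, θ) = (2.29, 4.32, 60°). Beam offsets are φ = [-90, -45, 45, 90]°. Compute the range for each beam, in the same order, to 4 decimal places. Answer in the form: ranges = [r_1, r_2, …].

beam 1: φ=-90°, α=330°
  dir = (cos 330°, sin 330°) = (0.8660, -0.5000); from cell (2,4)
  next x-line at t=0.8198, next y-line at t=0.6400; Δt_x=1.1547, Δt_y=2.0000
    y: enter (2,3) at t=0.6400
    x: enter (3,3) at t=0.8198
    x: enter (4,3) at t=1.9745
    y: enter (4,2) at t=2.6400
    x: enter (5,2) at t=3.1292
    x: enter (6,2) at t=4.2839 ← occupied
  → r_1 = 4.2839
beam 2: φ=-45°, α=15°
  dir = (cos 15°, sin 15°) = (0.9659, 0.2588); from cell (2,4)
  next x-line at t=0.7350, next y-line at t=2.6273; Δt_x=1.0353, Δt_y=3.8637
    x: enter (3,4) at t=0.7350
    x: enter (4,4) at t=1.7703
    y: enter (4,5) at t=2.6273
    x: enter (5,5) at t=2.8056
    x: enter (6,5) at t=3.8409
    x: enter (7,5) at t=4.8762 ← occupied
  → r_2 = 4.8762
beam 3: φ=45°, α=105°
  dir = (cos 105°, sin 105°) = (-0.2588, 0.9659); from cell (2,4)
  next x-line at t=1.1205, next y-line at t=0.7040; Δt_x=3.8637, Δt_y=1.0353
    y: enter (2,5) at t=0.7040 ← occupied
  → r_3 = 0.7040
beam 4: φ=90°, α=150°
  dir = (cos 150°, sin 150°) = (-0.8660, 0.5000); from cell (2,4)
  next x-line at t=0.3349, next y-line at t=1.3600; Δt_x=1.1547, Δt_y=2.0000
    x: enter (1,4) at t=0.3349
    y: enter (1,5) at t=1.3600
    x: enter (0,5) at t=1.4896 ← occupied
  → r_4 = 1.4896

ranges = [4.2839, 4.8762, 0.7040, 1.4896]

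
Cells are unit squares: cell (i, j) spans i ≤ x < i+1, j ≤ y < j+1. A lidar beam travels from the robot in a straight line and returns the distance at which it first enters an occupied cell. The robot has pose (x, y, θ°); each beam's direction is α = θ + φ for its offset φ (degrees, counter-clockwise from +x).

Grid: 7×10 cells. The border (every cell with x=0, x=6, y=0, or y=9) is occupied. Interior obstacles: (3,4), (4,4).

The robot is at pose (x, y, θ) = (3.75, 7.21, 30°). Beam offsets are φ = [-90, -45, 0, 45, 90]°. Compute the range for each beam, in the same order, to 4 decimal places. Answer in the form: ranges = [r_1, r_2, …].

beam 1: φ=-90°, α=300°
  cosα=0.5000 sinα=-0.8660 | (3,7) | tMaxX 0.5000 tMaxY 0.2425 | tΔX 2.0000 tΔY 1.1547
    t=0.2425 [y] (3,6)
    t=0.5000 [x] (4,6)
    t=1.3972 [y] (4,5)
    t=2.5000 [x] (5,5)
    t=2.5519 [y] (5,4)
    t=3.7066 [y] (5,3)
    t=4.5000 [x] (6,3) — stop
  → r_1 = 4.5000
beam 2: φ=-45°, α=345°
  cosα=0.9659 sinα=-0.2588 | (3,7) | tMaxX 0.2588 tMaxY 0.8114 | tΔX 1.0353 tΔY 3.8637
    t=0.2588 [x] (4,7)
    t=0.8114 [y] (4,6)
    t=1.2941 [x] (5,6)
    t=2.3294 [x] (6,6) — stop
  → r_2 = 2.3294
beam 3: φ=0°, α=30°
  cosα=0.8660 sinα=0.5000 | (3,7) | tMaxX 0.2887 tMaxY 1.5800 | tΔX 1.1547 tΔY 2.0000
    t=0.2887 [x] (4,7)
    t=1.4434 [x] (5,7)
    t=1.5800 [y] (5,8)
    t=2.5981 [x] (6,8) — stop
  → r_3 = 2.5981
beam 4: φ=45°, α=75°
  cosα=0.2588 sinα=0.9659 | (3,7) | tMaxX 0.9659 tMaxY 0.8179 | tΔX 3.8637 tΔY 1.0353
    t=0.8179 [y] (3,8)
    t=0.9659 [x] (4,8)
    t=1.8531 [y] (4,9) — stop
  → r_4 = 1.8531
beam 5: φ=90°, α=120°
  cosα=-0.5000 sinα=0.8660 | (3,7) | tMaxX 1.5000 tMaxY 0.9122 | tΔX 2.0000 tΔY 1.1547
    t=0.9122 [y] (3,8)
    t=1.5000 [x] (2,8)
    t=2.0669 [y] (2,9) — stop
  → r_5 = 2.0669

ranges = [4.5000, 2.3294, 2.5981, 1.8531, 2.0669]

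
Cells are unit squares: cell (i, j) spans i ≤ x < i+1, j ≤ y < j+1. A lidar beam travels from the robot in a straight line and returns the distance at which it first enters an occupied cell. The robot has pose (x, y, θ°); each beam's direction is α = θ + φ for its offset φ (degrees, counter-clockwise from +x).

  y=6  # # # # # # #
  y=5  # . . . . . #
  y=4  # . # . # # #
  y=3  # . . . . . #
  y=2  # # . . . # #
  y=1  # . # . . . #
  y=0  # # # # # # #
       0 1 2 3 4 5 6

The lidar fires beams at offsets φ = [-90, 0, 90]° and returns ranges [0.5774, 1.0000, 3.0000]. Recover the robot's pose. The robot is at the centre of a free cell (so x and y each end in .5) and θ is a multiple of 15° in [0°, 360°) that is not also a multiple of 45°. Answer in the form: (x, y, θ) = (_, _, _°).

The pose lattice has 19·16 = 304 candidates. Test each by forward raycasting.
  (2.5, 2.5, 285°): beam 1 = 0.5176 ≠ 0.5774 ✗
  (1.5, 3.5, 240°): beam 2 = 0.5774 ≠ 1.0000 ✗
  (1.5, 5.5, 15°): beam 1 = 3.6235 ≠ 0.5774 ✗
  (2.5, 3.5, 165°): beam 1 = 0.5176 ≠ 0.5774 ✗
  (3.5, 4.5, 15°): beam 1 = 3.6235 ≠ 0.5774 ✗
  …
  (4.5, 1.5, 30°): r_1=0.5774, r_2=1.0000, r_3=3.0000 — all match ✓
No second candidate reproduces the full scan.

(x, y, θ) = (4.5, 1.5, 30°)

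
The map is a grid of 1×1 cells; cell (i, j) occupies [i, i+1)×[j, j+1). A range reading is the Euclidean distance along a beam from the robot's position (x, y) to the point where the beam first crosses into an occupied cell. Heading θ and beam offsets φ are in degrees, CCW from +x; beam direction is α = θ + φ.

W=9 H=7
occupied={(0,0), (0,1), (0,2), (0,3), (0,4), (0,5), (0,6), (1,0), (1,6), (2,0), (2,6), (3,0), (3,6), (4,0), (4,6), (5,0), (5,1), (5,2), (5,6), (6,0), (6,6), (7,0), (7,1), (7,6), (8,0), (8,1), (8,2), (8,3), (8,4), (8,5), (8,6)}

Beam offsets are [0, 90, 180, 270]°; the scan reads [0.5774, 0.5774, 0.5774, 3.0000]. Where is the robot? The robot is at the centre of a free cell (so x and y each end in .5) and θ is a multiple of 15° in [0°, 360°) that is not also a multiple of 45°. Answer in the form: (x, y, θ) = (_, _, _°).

(x, y, θ) = (6.5, 1.5, 150°)

Enumerate (i+0.5, j+0.5, θ) over the 32 free cells and 16 admissible headings. For each, cast all 4 beams and compare to the given ranges.
  (1.5, 5.5, 60°): beam 3 = 1.0000 ≠ 0.5774 ✗
  (6.5, 3.5, 195°): beam 1 = 5.6940 ≠ 0.5774 ✗
  (1.5, 4.5, 15°): beam 1 = 5.7956 ≠ 0.5774 ✗
  …
  (6.5, 1.5, 150°): r_1=0.5774, r_2=0.5774, r_3=0.5774, r_4=3.0000 — all match ✓
No second candidate reproduces the full scan.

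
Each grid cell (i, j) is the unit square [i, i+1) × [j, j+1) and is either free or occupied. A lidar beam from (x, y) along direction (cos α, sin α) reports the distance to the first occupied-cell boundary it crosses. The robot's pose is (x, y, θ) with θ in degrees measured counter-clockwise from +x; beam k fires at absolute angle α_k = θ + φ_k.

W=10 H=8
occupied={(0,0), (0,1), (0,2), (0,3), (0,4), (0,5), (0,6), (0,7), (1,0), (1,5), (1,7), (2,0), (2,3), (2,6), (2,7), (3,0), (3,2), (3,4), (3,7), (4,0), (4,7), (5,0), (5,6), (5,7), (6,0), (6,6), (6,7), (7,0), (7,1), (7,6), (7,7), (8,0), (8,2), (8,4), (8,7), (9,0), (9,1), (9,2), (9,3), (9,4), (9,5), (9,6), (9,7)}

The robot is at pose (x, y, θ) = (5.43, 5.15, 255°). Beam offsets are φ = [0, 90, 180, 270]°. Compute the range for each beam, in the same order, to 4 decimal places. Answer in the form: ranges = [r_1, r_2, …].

ranges = [4.2964, 2.6607, 0.8800, 3.2841]

beam 1: φ=0°, α=255°
  direction (-0.2588, -0.9659); cell (5,5); t to first gridline: x 1.6614, y 0.1553 (then +3.8637 / +1.0353)
    (5,4) via y @ 0.1553
    (5,3) via y @ 1.1906
    (4,3) via x @ 1.6614
    (4,2) via y @ 2.2258
    (4,1) via y @ 3.2611
    (4,0) via y @ 4.2964  # hit
  → r_1 = 4.2964
beam 2: φ=90°, α=345°
  direction (0.9659, -0.2588); cell (5,5); t to first gridline: x 0.5901, y 0.5796 (then +1.0353 / +3.8637)
    (5,4) via y @ 0.5796
    (6,4) via x @ 0.5901
    (7,4) via x @ 1.6254
    (8,4) via x @ 2.6607  # hit
  → r_2 = 2.6607
beam 3: φ=180°, α=75°
  direction (0.2588, 0.9659); cell (5,5); t to first gridline: x 2.2023, y 0.8800 (then +3.8637 / +1.0353)
    (5,6) via y @ 0.8800  # hit
  → r_3 = 0.8800
beam 4: φ=270°, α=165°
  direction (-0.9659, 0.2588); cell (5,5); t to first gridline: x 0.4452, y 3.2841 (then +1.0353 / +3.8637)
    (4,5) via x @ 0.4452
    (3,5) via x @ 1.4804
    (2,5) via x @ 2.5157
    (2,6) via y @ 3.2841  # hit
  → r_4 = 3.2841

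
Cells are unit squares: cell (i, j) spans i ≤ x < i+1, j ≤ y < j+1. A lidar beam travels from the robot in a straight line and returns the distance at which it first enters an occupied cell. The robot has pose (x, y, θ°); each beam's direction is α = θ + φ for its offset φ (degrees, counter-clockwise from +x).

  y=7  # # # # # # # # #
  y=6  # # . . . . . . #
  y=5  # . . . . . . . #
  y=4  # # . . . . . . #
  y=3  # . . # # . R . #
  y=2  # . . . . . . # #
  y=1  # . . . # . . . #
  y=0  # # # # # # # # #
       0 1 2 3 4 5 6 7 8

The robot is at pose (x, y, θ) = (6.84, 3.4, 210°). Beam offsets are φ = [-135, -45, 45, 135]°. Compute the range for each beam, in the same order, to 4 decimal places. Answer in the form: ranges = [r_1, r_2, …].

ranges = [3.7270, 1.9049, 2.4847, 1.2009]

beam 1: φ=-135°, α=75°
  cosα=0.2588 sinα=0.9659 | (6,3) | tMaxX 0.6182 tMaxY 0.6212 | tΔX 3.8637 tΔY 1.0353
    t=0.6182 [x] (7,3)
    t=0.6212 [y] (7,4)
    t=1.6564 [y] (7,5)
    t=2.6917 [y] (7,6)
    t=3.7270 [y] (7,7) — stop
  → r_1 = 3.7270
beam 2: φ=-45°, α=165°
  cosα=-0.9659 sinα=0.2588 | (6,3) | tMaxX 0.8696 tMaxY 2.3182 | tΔX 1.0353 tΔY 3.8637
    t=0.8696 [x] (5,3)
    t=1.9049 [x] (4,3) — stop
  → r_2 = 1.9049
beam 3: φ=45°, α=255°
  cosα=-0.2588 sinα=-0.9659 | (6,3) | tMaxX 3.2455 tMaxY 0.4141 | tΔX 3.8637 tΔY 1.0353
    t=0.4141 [y] (6,2)
    t=1.4494 [y] (6,1)
    t=2.4847 [y] (6,0) — stop
  → r_3 = 2.4847
beam 4: φ=135°, α=345°
  cosα=0.9659 sinα=-0.2588 | (6,3) | tMaxX 0.1656 tMaxY 1.5455 | tΔX 1.0353 tΔY 3.8637
    t=0.1656 [x] (7,3)
    t=1.2009 [x] (8,3) — stop
  → r_4 = 1.2009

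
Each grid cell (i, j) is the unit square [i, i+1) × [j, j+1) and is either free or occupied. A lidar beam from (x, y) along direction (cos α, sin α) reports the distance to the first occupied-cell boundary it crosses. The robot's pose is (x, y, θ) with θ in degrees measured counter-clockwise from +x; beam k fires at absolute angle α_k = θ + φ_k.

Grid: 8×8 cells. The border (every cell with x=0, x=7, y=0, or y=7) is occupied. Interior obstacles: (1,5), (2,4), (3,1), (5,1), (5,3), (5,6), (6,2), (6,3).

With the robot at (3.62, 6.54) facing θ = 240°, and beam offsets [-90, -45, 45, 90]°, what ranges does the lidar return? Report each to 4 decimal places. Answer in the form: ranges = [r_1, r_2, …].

ranges = [0.9200, 2.0864, 5.3319, 3.9029]

beam 1: φ=-90°, α=150°
  direction (-0.8660, 0.5000); cell (3,6); t to first gridline: x 0.7159, y 0.9200 (then +1.1547 / +2.0000)
    (2,6) via x @ 0.7159
    (2,7) via y @ 0.9200  # hit
  → r_1 = 0.9200
beam 2: φ=-45°, α=195°
  direction (-0.9659, -0.2588); cell (3,6); t to first gridline: x 0.6419, y 2.0864 (then +1.0353 / +3.8637)
    (2,6) via x @ 0.6419
    (1,6) via x @ 1.6771
    (1,5) via y @ 2.0864  # hit
  → r_2 = 2.0864
beam 3: φ=45°, α=285°
  direction (0.2588, -0.9659); cell (3,6); t to first gridline: x 1.4682, y 0.5590 (then +3.8637 / +1.0353)
    (3,5) via y @ 0.5590
    (4,5) via x @ 1.4682
    (4,4) via y @ 1.5943
    (4,3) via y @ 2.6296
    (4,2) via y @ 3.6649
    (4,1) via y @ 4.7002
    (5,1) via x @ 5.3319  # hit
  → r_3 = 5.3319
beam 4: φ=90°, α=330°
  direction (0.8660, -0.5000); cell (3,6); t to first gridline: x 0.4388, y 1.0800 (then +1.1547 / +2.0000)
    (4,6) via x @ 0.4388
    (4,5) via y @ 1.0800
    (5,5) via x @ 1.5935
    (6,5) via x @ 2.7482
    (6,4) via y @ 3.0800
    (7,4) via x @ 3.9029  # hit
  → r_4 = 3.9029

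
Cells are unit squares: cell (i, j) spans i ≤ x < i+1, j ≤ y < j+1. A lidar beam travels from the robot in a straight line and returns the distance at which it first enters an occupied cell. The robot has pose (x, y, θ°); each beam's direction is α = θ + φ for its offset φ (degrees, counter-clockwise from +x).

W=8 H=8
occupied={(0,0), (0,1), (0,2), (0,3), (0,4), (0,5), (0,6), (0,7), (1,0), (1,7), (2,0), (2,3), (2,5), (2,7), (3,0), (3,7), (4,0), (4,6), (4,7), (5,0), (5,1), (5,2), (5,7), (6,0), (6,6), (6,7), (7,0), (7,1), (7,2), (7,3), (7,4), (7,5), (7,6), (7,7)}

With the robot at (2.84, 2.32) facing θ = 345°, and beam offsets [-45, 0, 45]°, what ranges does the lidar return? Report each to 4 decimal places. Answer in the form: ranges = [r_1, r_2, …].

beam 1: φ=-45°, α=300°
  cosα=0.5000 sinα=-0.8660 | (2,2) | tMaxX 0.3200 tMaxY 0.3695 | tΔX 2.0000 tΔY 1.1547
    t=0.3200 [x] (3,2)
    t=0.3695 [y] (3,1)
    t=1.5242 [y] (3,0) — stop
  → r_1 = 1.5242
beam 2: φ=0°, α=345°
  cosα=0.9659 sinα=-0.2588 | (2,2) | tMaxX 0.1656 tMaxY 1.2364 | tΔX 1.0353 tΔY 3.8637
    t=0.1656 [x] (3,2)
    t=1.2009 [x] (4,2)
    t=1.2364 [y] (4,1)
    t=2.2362 [x] (5,1) — stop
  → r_2 = 2.2362
beam 3: φ=45°, α=30°
  cosα=0.8660 sinα=0.5000 | (2,2) | tMaxX 0.1848 tMaxY 1.3600 | tΔX 1.1547 tΔY 2.0000
    t=0.1848 [x] (3,2)
    t=1.3395 [x] (4,2)
    t=1.3600 [y] (4,3)
    t=2.4942 [x] (5,3)
    t=3.3600 [y] (5,4)
    t=3.6489 [x] (6,4)
    t=4.8036 [x] (7,4) — stop
  → r_3 = 4.8036

ranges = [1.5242, 2.2362, 4.8036]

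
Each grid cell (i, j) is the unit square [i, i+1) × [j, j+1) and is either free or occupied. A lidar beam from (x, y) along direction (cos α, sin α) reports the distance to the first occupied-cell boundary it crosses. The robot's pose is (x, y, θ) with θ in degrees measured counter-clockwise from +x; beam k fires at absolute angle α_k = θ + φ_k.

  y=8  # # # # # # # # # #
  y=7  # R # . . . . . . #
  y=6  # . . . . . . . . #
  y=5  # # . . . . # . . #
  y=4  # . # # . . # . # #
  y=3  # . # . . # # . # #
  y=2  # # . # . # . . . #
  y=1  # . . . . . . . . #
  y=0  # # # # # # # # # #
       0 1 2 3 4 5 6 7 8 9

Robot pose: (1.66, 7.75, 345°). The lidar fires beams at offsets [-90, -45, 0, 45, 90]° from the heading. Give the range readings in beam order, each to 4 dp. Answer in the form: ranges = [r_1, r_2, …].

ranges = [1.8117, 0.6800, 0.3520, 0.3926, 0.2588]

beam 1: φ=-90°, α=255°
  d=(-0.2588,-0.9659)  start (1,7)  tX=2.5500 tY=0.7765  stride 1/|dx|=3.8637 1/|dy|=1.0353
    cross y-line → (1,6), t=0.7765
    cross y-line → (1,5), t=1.8117 (wall)
  → r_1 = 1.8117
beam 2: φ=-45°, α=300°
  d=(0.5000,-0.8660)  start (1,7)  tX=0.6800 tY=0.8660  stride 1/|dx|=2.0000 1/|dy|=1.1547
    cross x-line → (2,7), t=0.6800 (wall)
  → r_2 = 0.6800
beam 3: φ=0°, α=345°
  d=(0.9659,-0.2588)  start (1,7)  tX=0.3520 tY=2.8978  stride 1/|dx|=1.0353 1/|dy|=3.8637
    cross x-line → (2,7), t=0.3520 (wall)
  → r_3 = 0.3520
beam 4: φ=45°, α=30°
  d=(0.8660,0.5000)  start (1,7)  tX=0.3926 tY=0.5000  stride 1/|dx|=1.1547 1/|dy|=2.0000
    cross x-line → (2,7), t=0.3926 (wall)
  → r_4 = 0.3926
beam 5: φ=90°, α=75°
  d=(0.2588,0.9659)  start (1,7)  tX=1.3137 tY=0.2588  stride 1/|dx|=3.8637 1/|dy|=1.0353
    cross y-line → (1,8), t=0.2588 (wall)
  → r_5 = 0.2588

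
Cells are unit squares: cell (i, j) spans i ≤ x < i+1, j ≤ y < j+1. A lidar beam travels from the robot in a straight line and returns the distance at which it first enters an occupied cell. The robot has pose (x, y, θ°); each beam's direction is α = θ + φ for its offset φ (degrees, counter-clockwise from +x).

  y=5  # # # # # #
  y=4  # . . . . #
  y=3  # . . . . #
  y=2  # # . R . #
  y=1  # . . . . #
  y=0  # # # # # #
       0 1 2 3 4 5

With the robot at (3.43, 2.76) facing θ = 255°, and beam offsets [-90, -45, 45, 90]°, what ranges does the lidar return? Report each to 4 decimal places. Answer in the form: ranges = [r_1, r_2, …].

beam 1: φ=-90°, α=165°
  cosα=-0.9659 sinα=0.2588 | (3,2) | tMaxX 0.4452 tMaxY 0.9273 | tΔX 1.0353 tΔY 3.8637
    t=0.4452 [x] (2,2)
    t=0.9273 [y] (2,3)
    t=1.4804 [x] (1,3)
    t=2.5157 [x] (0,3) — stop
  → r_1 = 2.5157
beam 2: φ=-45°, α=210°
  cosα=-0.8660 sinα=-0.5000 | (3,2) | tMaxX 0.4965 tMaxY 1.5200 | tΔX 1.1547 tΔY 2.0000
    t=0.4965 [x] (2,2)
    t=1.5200 [y] (2,1)
    t=1.6512 [x] (1,1)
    t=2.8059 [x] (0,1) — stop
  → r_2 = 2.8059
beam 3: φ=45°, α=300°
  cosα=0.5000 sinα=-0.8660 | (3,2) | tMaxX 1.1400 tMaxY 0.8776 | tΔX 2.0000 tΔY 1.1547
    t=0.8776 [y] (3,1)
    t=1.1400 [x] (4,1)
    t=2.0323 [y] (4,0) — stop
  → r_3 = 2.0323
beam 4: φ=90°, α=345°
  cosα=0.9659 sinα=-0.2588 | (3,2) | tMaxX 0.5901 tMaxY 2.9364 | tΔX 1.0353 tΔY 3.8637
    t=0.5901 [x] (4,2)
    t=1.6254 [x] (5,2) — stop
  → r_4 = 1.6254

ranges = [2.5157, 2.8059, 2.0323, 1.6254]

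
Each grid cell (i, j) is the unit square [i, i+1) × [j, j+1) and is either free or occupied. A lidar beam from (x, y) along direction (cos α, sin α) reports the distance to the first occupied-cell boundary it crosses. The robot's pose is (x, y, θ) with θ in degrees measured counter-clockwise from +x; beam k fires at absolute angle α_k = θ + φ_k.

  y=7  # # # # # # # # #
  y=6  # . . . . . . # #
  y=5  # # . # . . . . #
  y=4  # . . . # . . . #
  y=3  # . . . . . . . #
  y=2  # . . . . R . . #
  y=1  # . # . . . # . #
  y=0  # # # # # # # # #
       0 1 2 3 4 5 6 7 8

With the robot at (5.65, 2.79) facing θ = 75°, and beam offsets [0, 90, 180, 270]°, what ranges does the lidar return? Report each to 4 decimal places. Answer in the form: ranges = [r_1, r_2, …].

beam 1: φ=0°, α=75°
  direction (0.2588, 0.9659); cell (5,2); t to first gridline: x 1.3523, y 0.2174 (then +3.8637 / +1.0353)
    (5,3) via y @ 0.2174
    (5,4) via y @ 1.2527
    (6,4) via x @ 1.3523
    (6,5) via y @ 2.2880
    (6,6) via y @ 3.3232
    (6,7) via y @ 4.3585  # hit
  → r_1 = 4.3585
beam 2: φ=90°, α=165°
  direction (-0.9659, 0.2588); cell (5,2); t to first gridline: x 0.6729, y 0.8114 (then +1.0353 / +3.8637)
    (4,2) via x @ 0.6729
    (4,3) via y @ 0.8114
    (3,3) via x @ 1.7082
    (2,3) via x @ 2.7435
    (1,3) via x @ 3.7788
    (1,4) via y @ 4.6751
    (0,4) via x @ 4.8140  # hit
  → r_2 = 4.8140
beam 3: φ=180°, α=255°
  direction (-0.2588, -0.9659); cell (5,2); t to first gridline: x 2.5114, y 0.8179 (then +3.8637 / +1.0353)
    (5,1) via y @ 0.8179
    (5,0) via y @ 1.8531  # hit
  → r_3 = 1.8531
beam 4: φ=270°, α=345°
  direction (0.9659, -0.2588); cell (5,2); t to first gridline: x 0.3623, y 3.0523 (then +1.0353 / +3.8637)
    (6,2) via x @ 0.3623
    (7,2) via x @ 1.3976
    (8,2) via x @ 2.4329  # hit
  → r_4 = 2.4329

ranges = [4.3585, 4.8140, 1.8531, 2.4329]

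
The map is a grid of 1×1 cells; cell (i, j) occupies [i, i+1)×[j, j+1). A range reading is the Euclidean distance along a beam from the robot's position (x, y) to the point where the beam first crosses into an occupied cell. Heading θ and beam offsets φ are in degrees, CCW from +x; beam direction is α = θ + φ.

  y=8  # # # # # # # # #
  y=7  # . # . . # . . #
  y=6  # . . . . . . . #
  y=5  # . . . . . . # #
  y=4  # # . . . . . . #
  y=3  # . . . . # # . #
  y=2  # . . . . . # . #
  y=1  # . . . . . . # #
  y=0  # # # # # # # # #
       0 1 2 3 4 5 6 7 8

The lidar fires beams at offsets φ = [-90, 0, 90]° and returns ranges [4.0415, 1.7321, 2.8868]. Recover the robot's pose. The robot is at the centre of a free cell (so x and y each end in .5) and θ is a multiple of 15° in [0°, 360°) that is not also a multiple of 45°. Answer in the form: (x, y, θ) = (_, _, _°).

The pose lattice has 41·16 = 656 candidates. Test each by forward raycasting.
  (5.5, 1.5, 240°): beam 1 = 5.0000 ≠ 4.0415 ✗
  (2.5, 2.5, 300°): beam 1 = 1.7321 ≠ 4.0415 ✗
  (2.5, 5.5, 150°): beam 1 = 2.8868 ≠ 4.0415 ✗
  …
  (3.5, 3.5, 150°): r_1=4.0415, r_2=1.7321, r_3=2.8868 — all match ✓
Only this pose fits every beam.

(x, y, θ) = (3.5, 3.5, 150°)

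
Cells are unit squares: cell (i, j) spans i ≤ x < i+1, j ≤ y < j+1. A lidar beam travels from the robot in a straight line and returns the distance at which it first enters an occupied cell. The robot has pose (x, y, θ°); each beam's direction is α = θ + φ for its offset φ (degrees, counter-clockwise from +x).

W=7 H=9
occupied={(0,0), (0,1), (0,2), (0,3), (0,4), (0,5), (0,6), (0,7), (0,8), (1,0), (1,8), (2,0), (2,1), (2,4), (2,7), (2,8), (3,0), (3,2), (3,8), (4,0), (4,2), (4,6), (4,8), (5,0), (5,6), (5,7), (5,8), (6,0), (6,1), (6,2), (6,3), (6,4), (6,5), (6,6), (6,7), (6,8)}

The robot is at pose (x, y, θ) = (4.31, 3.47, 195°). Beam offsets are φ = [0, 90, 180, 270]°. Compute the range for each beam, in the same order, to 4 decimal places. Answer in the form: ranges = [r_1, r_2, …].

beam 1: φ=0°, α=195°
  dir = (cos 195°, sin 195°) = (-0.9659, -0.2588); from cell (4,3)
  next x-line at t=0.3209, next y-line at t=1.8159; Δt_x=1.0353, Δt_y=3.8637
    x: enter (3,3) at t=0.3209
    x: enter (2,3) at t=1.3562
    y: enter (2,2) at t=1.8159
    x: enter (1,2) at t=2.3915
    x: enter (0,2) at t=3.4268 ← occupied
  → r_1 = 3.4268
beam 2: φ=90°, α=285°
  dir = (cos 285°, sin 285°) = (0.2588, -0.9659); from cell (4,3)
  next x-line at t=2.6660, next y-line at t=0.4866; Δt_x=3.8637, Δt_y=1.0353
    y: enter (4,2) at t=0.4866 ← occupied
  → r_2 = 0.4866
beam 3: φ=180°, α=15°
  dir = (cos 15°, sin 15°) = (0.9659, 0.2588); from cell (4,3)
  next x-line at t=0.7143, next y-line at t=2.0478; Δt_x=1.0353, Δt_y=3.8637
    x: enter (5,3) at t=0.7143
    x: enter (6,3) at t=1.7496 ← occupied
  → r_3 = 1.7496
beam 4: φ=270°, α=105°
  dir = (cos 105°, sin 105°) = (-0.2588, 0.9659); from cell (4,3)
  next x-line at t=1.1977, next y-line at t=0.5487; Δt_x=3.8637, Δt_y=1.0353
    y: enter (4,4) at t=0.5487
    x: enter (3,4) at t=1.1977
    y: enter (3,5) at t=1.5840
    y: enter (3,6) at t=2.6192
    y: enter (3,7) at t=3.6545
    y: enter (3,8) at t=4.6898 ← occupied
  → r_4 = 4.6898

ranges = [3.4268, 0.4866, 1.7496, 4.6898]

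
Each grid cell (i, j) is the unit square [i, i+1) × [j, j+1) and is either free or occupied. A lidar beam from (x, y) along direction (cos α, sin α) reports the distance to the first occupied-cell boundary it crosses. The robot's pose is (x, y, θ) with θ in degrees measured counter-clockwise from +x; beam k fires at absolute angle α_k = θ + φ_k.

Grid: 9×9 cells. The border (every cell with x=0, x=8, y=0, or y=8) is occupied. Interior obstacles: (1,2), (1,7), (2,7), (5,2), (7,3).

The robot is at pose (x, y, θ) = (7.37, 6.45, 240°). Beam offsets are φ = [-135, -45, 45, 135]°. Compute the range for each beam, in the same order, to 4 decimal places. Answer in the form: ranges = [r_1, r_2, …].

beam 1: φ=-135°, α=105°
  d=(-0.2588,0.9659)  start (7,6)  tX=1.4296 tY=0.5694  stride 1/|dx|=3.8637 1/|dy|=1.0353
    cross y-line → (7,7), t=0.5694
    cross x-line → (6,7), t=1.4296
    cross y-line → (6,8), t=1.6047 (wall)
  → r_1 = 1.6047
beam 2: φ=-45°, α=195°
  d=(-0.9659,-0.2588)  start (7,6)  tX=0.3831 tY=1.7387  stride 1/|dx|=1.0353 1/|dy|=3.8637
    cross x-line → (6,6), t=0.3831
    cross x-line → (5,6), t=1.4183
    cross y-line → (5,5), t=1.7387
    cross x-line → (4,5), t=2.4536
    cross x-line → (3,5), t=3.4889
    cross x-line → (2,5), t=4.5242
    cross x-line → (1,5), t=5.5594
    cross y-line → (1,4), t=5.6024
    cross x-line → (0,4), t=6.5947 (wall)
  → r_2 = 6.5947
beam 3: φ=45°, α=285°
  d=(0.2588,-0.9659)  start (7,6)  tX=2.4341 tY=0.4659  stride 1/|dx|=3.8637 1/|dy|=1.0353
    cross y-line → (7,5), t=0.4659
    cross y-line → (7,4), t=1.5012
    cross x-line → (8,4), t=2.4341 (wall)
  → r_3 = 2.4341
beam 4: φ=135°, α=15°
  d=(0.9659,0.2588)  start (7,6)  tX=0.6522 tY=2.1250  stride 1/|dx|=1.0353 1/|dy|=3.8637
    cross x-line → (8,6), t=0.6522 (wall)
  → r_4 = 0.6522

ranges = [1.6047, 6.5947, 2.4341, 0.6522]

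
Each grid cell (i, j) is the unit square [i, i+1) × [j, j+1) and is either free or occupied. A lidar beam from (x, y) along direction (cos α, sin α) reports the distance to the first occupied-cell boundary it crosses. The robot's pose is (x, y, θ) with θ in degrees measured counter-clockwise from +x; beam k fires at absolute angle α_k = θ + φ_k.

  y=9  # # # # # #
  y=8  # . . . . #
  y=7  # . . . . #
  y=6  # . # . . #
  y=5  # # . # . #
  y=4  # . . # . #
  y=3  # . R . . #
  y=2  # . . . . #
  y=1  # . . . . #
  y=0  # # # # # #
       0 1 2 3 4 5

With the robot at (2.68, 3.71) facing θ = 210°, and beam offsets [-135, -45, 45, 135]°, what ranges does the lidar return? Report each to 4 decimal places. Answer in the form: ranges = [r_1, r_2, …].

beam 1: φ=-135°, α=75°
  dir = (cos 75°, sin 75°) = (0.2588, 0.9659); from cell (2,3)
  next x-line at t=1.2364, next y-line at t=0.3002; Δt_x=3.8637, Δt_y=1.0353
    y: enter (2,4) at t=0.3002
    x: enter (3,4) at t=1.2364 ← occupied
  → r_1 = 1.2364
beam 2: φ=-45°, α=165°
  dir = (cos 165°, sin 165°) = (-0.9659, 0.2588); from cell (2,3)
  next x-line at t=0.7040, next y-line at t=1.1205; Δt_x=1.0353, Δt_y=3.8637
    x: enter (1,3) at t=0.7040
    y: enter (1,4) at t=1.1205
    x: enter (0,4) at t=1.7393 ← occupied
  → r_2 = 1.7393
beam 3: φ=45°, α=255°
  dir = (cos 255°, sin 255°) = (-0.2588, -0.9659); from cell (2,3)
  next x-line at t=2.6273, next y-line at t=0.7350; Δt_x=3.8637, Δt_y=1.0353
    y: enter (2,2) at t=0.7350
    y: enter (2,1) at t=1.7703
    x: enter (1,1) at t=2.6273
    y: enter (1,0) at t=2.8056 ← occupied
  → r_3 = 2.8056
beam 4: φ=135°, α=345°
  dir = (cos 345°, sin 345°) = (0.9659, -0.2588); from cell (2,3)
  next x-line at t=0.3313, next y-line at t=2.7432; Δt_x=1.0353, Δt_y=3.8637
    x: enter (3,3) at t=0.3313
    x: enter (4,3) at t=1.3666
    x: enter (5,3) at t=2.4018 ← occupied
  → r_4 = 2.4018

ranges = [1.2364, 1.7393, 2.8056, 2.4018]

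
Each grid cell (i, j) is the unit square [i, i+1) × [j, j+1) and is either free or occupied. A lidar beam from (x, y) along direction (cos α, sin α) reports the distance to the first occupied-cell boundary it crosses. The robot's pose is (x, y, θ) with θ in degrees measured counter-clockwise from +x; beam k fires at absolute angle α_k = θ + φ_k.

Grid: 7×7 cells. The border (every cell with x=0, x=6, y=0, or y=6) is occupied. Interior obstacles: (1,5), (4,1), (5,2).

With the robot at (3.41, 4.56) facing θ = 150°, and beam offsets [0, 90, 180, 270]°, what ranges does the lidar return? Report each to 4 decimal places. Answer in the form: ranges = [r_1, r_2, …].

ranges = [1.6281, 4.1107, 2.9907, 1.6628]

beam 1: φ=0°, α=150°
  cosα=-0.8660 sinα=0.5000 | (3,4) | tMaxX 0.4734 tMaxY 0.8800 | tΔX 1.1547 tΔY 2.0000
    t=0.4734 [x] (2,4)
    t=0.8800 [y] (2,5)
    t=1.6281 [x] (1,5) — stop
  → r_1 = 1.6281
beam 2: φ=90°, α=240°
  cosα=-0.5000 sinα=-0.8660 | (3,4) | tMaxX 0.8200 tMaxY 0.6466 | tΔX 2.0000 tΔY 1.1547
    t=0.6466 [y] (3,3)
    t=0.8200 [x] (2,3)
    t=1.8013 [y] (2,2)
    t=2.8200 [x] (1,2)
    t=2.9560 [y] (1,1)
    t=4.1107 [y] (1,0) — stop
  → r_2 = 4.1107
beam 3: φ=180°, α=330°
  cosα=0.8660 sinα=-0.5000 | (3,4) | tMaxX 0.6813 tMaxY 1.1200 | tΔX 1.1547 tΔY 2.0000
    t=0.6813 [x] (4,4)
    t=1.1200 [y] (4,3)
    t=1.8360 [x] (5,3)
    t=2.9907 [x] (6,3) — stop
  → r_3 = 2.9907
beam 4: φ=270°, α=60°
  cosα=0.5000 sinα=0.8660 | (3,4) | tMaxX 1.1800 tMaxY 0.5081 | tΔX 2.0000 tΔY 1.1547
    t=0.5081 [y] (3,5)
    t=1.1800 [x] (4,5)
    t=1.6628 [y] (4,6) — stop
  → r_4 = 1.6628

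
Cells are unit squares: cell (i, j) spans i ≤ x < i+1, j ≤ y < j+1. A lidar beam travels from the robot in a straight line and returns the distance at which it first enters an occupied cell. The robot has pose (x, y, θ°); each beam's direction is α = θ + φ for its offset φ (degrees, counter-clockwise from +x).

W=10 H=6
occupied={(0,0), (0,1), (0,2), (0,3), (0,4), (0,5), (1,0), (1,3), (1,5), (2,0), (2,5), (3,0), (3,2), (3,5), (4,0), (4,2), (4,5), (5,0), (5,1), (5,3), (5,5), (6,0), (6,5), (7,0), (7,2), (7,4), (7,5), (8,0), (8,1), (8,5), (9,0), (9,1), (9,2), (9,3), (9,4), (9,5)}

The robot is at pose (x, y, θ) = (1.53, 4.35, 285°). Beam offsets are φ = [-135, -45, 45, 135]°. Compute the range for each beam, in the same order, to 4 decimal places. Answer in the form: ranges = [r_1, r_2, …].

beam 1: φ=-135°, α=150°
  dir = (cos 150°, sin 150°) = (-0.8660, 0.5000); from cell (1,4)
  next x-line at t=0.6120, next y-line at t=1.3000; Δt_x=1.1547, Δt_y=2.0000
    x: enter (0,4) at t=0.6120 ← occupied
  → r_1 = 0.6120
beam 2: φ=-45°, α=240°
  dir = (cos 240°, sin 240°) = (-0.5000, -0.8660); from cell (1,4)
  next x-line at t=1.0600, next y-line at t=0.4041; Δt_x=2.0000, Δt_y=1.1547
    y: enter (1,3) at t=0.4041 ← occupied
  → r_2 = 0.4041
beam 3: φ=45°, α=330°
  dir = (cos 330°, sin 330°) = (0.8660, -0.5000); from cell (1,4)
  next x-line at t=0.5427, next y-line at t=0.7000; Δt_x=1.1547, Δt_y=2.0000
    x: enter (2,4) at t=0.5427
    y: enter (2,3) at t=0.7000
    x: enter (3,3) at t=1.6974
    y: enter (3,2) at t=2.7000 ← occupied
  → r_3 = 2.7000
beam 4: φ=135°, α=60°
  dir = (cos 60°, sin 60°) = (0.5000, 0.8660); from cell (1,4)
  next x-line at t=0.9400, next y-line at t=0.7506; Δt_x=2.0000, Δt_y=1.1547
    y: enter (1,5) at t=0.7506 ← occupied
  → r_4 = 0.7506

ranges = [0.6120, 0.4041, 2.7000, 0.7506]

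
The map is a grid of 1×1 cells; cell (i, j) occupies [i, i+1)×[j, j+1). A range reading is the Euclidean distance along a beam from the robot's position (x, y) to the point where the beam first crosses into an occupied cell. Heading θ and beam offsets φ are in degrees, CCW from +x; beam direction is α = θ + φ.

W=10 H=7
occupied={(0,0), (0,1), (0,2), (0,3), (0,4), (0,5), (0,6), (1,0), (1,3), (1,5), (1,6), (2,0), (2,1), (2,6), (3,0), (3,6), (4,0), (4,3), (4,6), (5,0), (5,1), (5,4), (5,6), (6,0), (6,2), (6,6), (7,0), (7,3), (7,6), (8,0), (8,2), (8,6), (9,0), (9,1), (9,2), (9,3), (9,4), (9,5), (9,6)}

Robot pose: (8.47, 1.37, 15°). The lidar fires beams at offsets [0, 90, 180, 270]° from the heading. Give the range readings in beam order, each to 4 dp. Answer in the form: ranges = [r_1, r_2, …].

ranges = [0.5487, 0.6522, 1.4296, 0.3831]

beam 1: φ=0°, α=15°
  dir = (cos 15°, sin 15°) = (0.9659, 0.2588); from cell (8,1)
  next x-line at t=0.5487, next y-line at t=2.4341; Δt_x=1.0353, Δt_y=3.8637
    x: enter (9,1) at t=0.5487 ← occupied
  → r_1 = 0.5487
beam 2: φ=90°, α=105°
  dir = (cos 105°, sin 105°) = (-0.2588, 0.9659); from cell (8,1)
  next x-line at t=1.8159, next y-line at t=0.6522; Δt_x=3.8637, Δt_y=1.0353
    y: enter (8,2) at t=0.6522 ← occupied
  → r_2 = 0.6522
beam 3: φ=180°, α=195°
  dir = (cos 195°, sin 195°) = (-0.9659, -0.2588); from cell (8,1)
  next x-line at t=0.4866, next y-line at t=1.4296; Δt_x=1.0353, Δt_y=3.8637
    x: enter (7,1) at t=0.4866
    y: enter (7,0) at t=1.4296 ← occupied
  → r_3 = 1.4296
beam 4: φ=270°, α=285°
  dir = (cos 285°, sin 285°) = (0.2588, -0.9659); from cell (8,1)
  next x-line at t=2.0478, next y-line at t=0.3831; Δt_x=3.8637, Δt_y=1.0353
    y: enter (8,0) at t=0.3831 ← occupied
  → r_4 = 0.3831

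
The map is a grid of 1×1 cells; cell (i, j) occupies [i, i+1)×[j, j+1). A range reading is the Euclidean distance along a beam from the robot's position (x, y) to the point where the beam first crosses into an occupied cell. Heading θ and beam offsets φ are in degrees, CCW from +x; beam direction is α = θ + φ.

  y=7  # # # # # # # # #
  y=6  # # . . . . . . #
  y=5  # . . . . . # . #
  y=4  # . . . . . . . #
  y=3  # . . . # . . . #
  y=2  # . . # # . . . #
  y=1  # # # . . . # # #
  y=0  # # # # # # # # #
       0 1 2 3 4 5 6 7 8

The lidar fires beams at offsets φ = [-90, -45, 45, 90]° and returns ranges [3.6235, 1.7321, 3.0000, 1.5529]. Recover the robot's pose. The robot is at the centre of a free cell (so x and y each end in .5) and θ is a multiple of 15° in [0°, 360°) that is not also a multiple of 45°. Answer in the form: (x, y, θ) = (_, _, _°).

(x, y, θ) = (3.5, 5.5, 345°)

Candidates: 33 free-cell centres × 16 headings = 528 poses. Raycast each; keep the one whose scan matches to 4 dp.
  (5.5, 1.5, 285°): beam 1 = 1.9319 ≠ 3.6235 ✗
  (1.5, 2.5, 210°): beam 1 = 1.0000 ≠ 3.6235 ✗
  (4.5, 4.5, 300°): beam 1 = 4.0415 ≠ 3.6235 ✗
  (3.5, 6.5, 165°): beam 1 = 0.5176 ≠ 3.6235 ✗
  …
  (3.5, 5.5, 345°): r_1=3.6235, r_2=1.7321, r_3=3.0000, r_4=1.5529 — all match ✓
Unique over the lattice → pose = (3.5, 5.5, 345°).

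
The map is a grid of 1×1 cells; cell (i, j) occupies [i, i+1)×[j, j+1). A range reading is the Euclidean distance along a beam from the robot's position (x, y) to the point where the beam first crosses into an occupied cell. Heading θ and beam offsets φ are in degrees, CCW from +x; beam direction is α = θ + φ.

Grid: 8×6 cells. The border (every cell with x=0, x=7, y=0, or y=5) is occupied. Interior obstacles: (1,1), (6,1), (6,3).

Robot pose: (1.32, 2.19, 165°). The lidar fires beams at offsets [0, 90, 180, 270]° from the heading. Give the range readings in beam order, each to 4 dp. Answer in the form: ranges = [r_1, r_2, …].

beam 1: φ=0°, α=165°
  dir = (cos 165°, sin 165°) = (-0.9659, 0.2588); from cell (1,2)
  next x-line at t=0.3313, next y-line at t=3.1296; Δt_x=1.0353, Δt_y=3.8637
    x: enter (0,2) at t=0.3313 ← occupied
  → r_1 = 0.3313
beam 2: φ=90°, α=255°
  dir = (cos 255°, sin 255°) = (-0.2588, -0.9659); from cell (1,2)
  next x-line at t=1.2364, next y-line at t=0.1967; Δt_x=3.8637, Δt_y=1.0353
    y: enter (1,1) at t=0.1967 ← occupied
  → r_2 = 0.1967
beam 3: φ=180°, α=345°
  dir = (cos 345°, sin 345°) = (0.9659, -0.2588); from cell (1,2)
  next x-line at t=0.7040, next y-line at t=0.7341; Δt_x=1.0353, Δt_y=3.8637
    x: enter (2,2) at t=0.7040
    y: enter (2,1) at t=0.7341
    x: enter (3,1) at t=1.7393
    x: enter (4,1) at t=2.7745
    x: enter (5,1) at t=3.8098
    y: enter (5,0) at t=4.5978 ← occupied
  → r_3 = 4.5978
beam 4: φ=270°, α=75°
  dir = (cos 75°, sin 75°) = (0.2588, 0.9659); from cell (1,2)
  next x-line at t=2.6273, next y-line at t=0.8386; Δt_x=3.8637, Δt_y=1.0353
    y: enter (1,3) at t=0.8386
    y: enter (1,4) at t=1.8738
    x: enter (2,4) at t=2.6273
    y: enter (2,5) at t=2.9091 ← occupied
  → r_4 = 2.9091

ranges = [0.3313, 0.1967, 4.5978, 2.9091]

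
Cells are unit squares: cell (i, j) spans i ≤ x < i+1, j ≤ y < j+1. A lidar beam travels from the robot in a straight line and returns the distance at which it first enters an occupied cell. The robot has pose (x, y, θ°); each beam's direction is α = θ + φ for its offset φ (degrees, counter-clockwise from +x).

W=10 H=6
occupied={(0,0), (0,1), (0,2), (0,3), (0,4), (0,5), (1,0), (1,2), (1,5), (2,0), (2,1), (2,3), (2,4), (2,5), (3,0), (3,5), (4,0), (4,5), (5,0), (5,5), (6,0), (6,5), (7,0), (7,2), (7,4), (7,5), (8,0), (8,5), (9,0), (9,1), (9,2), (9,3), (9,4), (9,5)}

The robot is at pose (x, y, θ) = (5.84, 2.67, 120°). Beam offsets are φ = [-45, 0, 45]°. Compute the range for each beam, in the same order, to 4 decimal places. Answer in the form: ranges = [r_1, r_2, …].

beam 1: φ=-45°, α=75°
  d=(0.2588,0.9659)  start (5,2)  tX=0.6182 tY=0.3416  stride 1/|dx|=3.8637 1/|dy|=1.0353
    cross y-line → (5,3), t=0.3416
    cross x-line → (6,3), t=0.6182
    cross y-line → (6,4), t=1.3769
    cross y-line → (6,5), t=2.4122 (wall)
  → r_1 = 2.4122
beam 2: φ=0°, α=120°
  d=(-0.5000,0.8660)  start (5,2)  tX=1.6800 tY=0.3811  stride 1/|dx|=2.0000 1/|dy|=1.1547
    cross y-line → (5,3), t=0.3811
    cross y-line → (5,4), t=1.5358
    cross x-line → (4,4), t=1.6800
    cross y-line → (4,5), t=2.6905 (wall)
  → r_2 = 2.6905
beam 3: φ=45°, α=165°
  d=(-0.9659,0.2588)  start (5,2)  tX=0.8696 tY=1.2750  stride 1/|dx|=1.0353 1/|dy|=3.8637
    cross x-line → (4,2), t=0.8696
    cross y-line → (4,3), t=1.2750
    cross x-line → (3,3), t=1.9049
    cross x-line → (2,3), t=2.9402 (wall)
  → r_3 = 2.9402

ranges = [2.4122, 2.6905, 2.9402]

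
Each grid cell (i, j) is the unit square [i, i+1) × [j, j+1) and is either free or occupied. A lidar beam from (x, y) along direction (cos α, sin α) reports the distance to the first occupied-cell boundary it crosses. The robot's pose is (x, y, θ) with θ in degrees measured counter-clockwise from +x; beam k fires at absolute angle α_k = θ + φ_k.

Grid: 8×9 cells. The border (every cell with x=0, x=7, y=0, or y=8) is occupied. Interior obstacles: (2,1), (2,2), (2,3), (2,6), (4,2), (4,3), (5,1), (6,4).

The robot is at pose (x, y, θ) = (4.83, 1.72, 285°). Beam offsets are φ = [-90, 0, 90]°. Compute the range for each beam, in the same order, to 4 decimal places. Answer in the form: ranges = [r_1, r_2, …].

ranges = [1.8946, 0.6568, 0.1760]

beam 1: φ=-90°, α=195°
  cosα=-0.9659 sinα=-0.2588 | (4,1) | tMaxX 0.8593 tMaxY 2.7819 | tΔX 1.0353 tΔY 3.8637
    t=0.8593 [x] (3,1)
    t=1.8946 [x] (2,1) — stop
  → r_1 = 1.8946
beam 2: φ=0°, α=285°
  cosα=0.2588 sinα=-0.9659 | (4,1) | tMaxX 0.6568 tMaxY 0.7454 | tΔX 3.8637 tΔY 1.0353
    t=0.6568 [x] (5,1) — stop
  → r_2 = 0.6568
beam 3: φ=90°, α=15°
  cosα=0.9659 sinα=0.2588 | (4,1) | tMaxX 0.1760 tMaxY 1.0818 | tΔX 1.0353 tΔY 3.8637
    t=0.1760 [x] (5,1) — stop
  → r_3 = 0.1760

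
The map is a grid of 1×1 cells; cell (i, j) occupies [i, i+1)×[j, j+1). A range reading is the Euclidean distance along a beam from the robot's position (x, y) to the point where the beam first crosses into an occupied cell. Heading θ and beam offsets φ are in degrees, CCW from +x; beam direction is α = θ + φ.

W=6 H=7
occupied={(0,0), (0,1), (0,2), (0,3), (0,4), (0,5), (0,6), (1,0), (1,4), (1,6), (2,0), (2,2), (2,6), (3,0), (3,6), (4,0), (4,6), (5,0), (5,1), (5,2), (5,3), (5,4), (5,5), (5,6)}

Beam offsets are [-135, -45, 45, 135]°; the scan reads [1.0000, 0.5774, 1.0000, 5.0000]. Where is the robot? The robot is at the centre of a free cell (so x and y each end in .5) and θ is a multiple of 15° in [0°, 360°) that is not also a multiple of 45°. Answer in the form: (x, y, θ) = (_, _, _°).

(x, y, θ) = (2.5, 5.5, 165°)

Enumerate (i+0.5, j+0.5, θ) over the 18 free cells and 16 admissible headings. For each, cast all 4 beams and compare to the given ranges.
  (2.5, 4.5, 345°): beam 1 = 0.5774 ≠ 1.0000 ✗
  (3.5, 3.5, 150°): beam 1 = 1.5529 ≠ 1.0000 ✗
  (4.5, 1.5, 210°): beam 1 = 1.9319 ≠ 1.0000 ✗
  …
  (2.5, 5.5, 165°): r_1=1.0000, r_2=0.5774, r_3=1.0000, r_4=5.0000 — all match ✓
Only this pose fits every beam.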